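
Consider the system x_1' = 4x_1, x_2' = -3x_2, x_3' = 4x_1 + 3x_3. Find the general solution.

x_1(t) = C_3e^(4t), x_2(t) = C_2e^(-3t), x_3(t) = C_1e^(3t) + 4C_3e^(4t)

Coefficient matrix A = [[4, 0, 0], [0, -3, 0], [4, 0, 3]].
det(A - λI) = 0 gives eigenvalues λ = 3, -3, 4.
For λ=3: eigenvector (0,0,1).
For λ=-3: eigenvector (0,1,0).
For λ=4: eigenvector (1,0,4).
General solution: C_1e^(3t)(0,0,1) + C_2e^(-3t)(0,1,0) + C_3e^(4t)(1,0,4).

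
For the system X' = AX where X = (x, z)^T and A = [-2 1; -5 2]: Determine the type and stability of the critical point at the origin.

center

A = [[-2,1],[-5,2]]; det(A-λI) = λ^2 + 1.
λ = 0 ± i: zero real part.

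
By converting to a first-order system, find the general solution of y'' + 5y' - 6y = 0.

y(t) = C_1e^(-6t) + C_2e^(t)

Let x_1 = y, x_2 = y'. Then x_1' = x_2 and x_2' = 6x_1 - 5x_2.
A = [[0,1],[6,-5]]; det(A-λI) = λ^2 + 5λ - 6.
Eigenvalues λ = -6, 1 with eigenvectors (1,-6), (1,1).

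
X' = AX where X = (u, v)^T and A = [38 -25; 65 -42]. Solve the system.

u(t) = 2c_1e^(-2t)sin(5t) - c_1e^(-2t)cos(5t) - c_2e^(-2t)sin(5t) - 2c_2e^(-2t)cos(5t), v(t) = 3c_1e^(-2t)sin(5t) - 2c_1e^(-2t)cos(5t) - 2c_2e^(-2t)sin(5t) - 3c_2e^(-2t)cos(5t)

Coefficient matrix A = [[38, -25], [65, -42]].
Characteristic polynomial det(A - λI) = λ^2 + 4λ + 29 = 0.
Eigenvalues λ = -2 ± 5i (complex conjugate pair).
For λ=-2+5i: an eigenvector is (-1,-2) - i(2,3) = (-1 - 2i, -2 - 3i).
A real fundamental pair from Re and Im of e^((-2+5i)t)v: X_1 = e^(-2t)(cos(5t)·(-1,-2) + sin(5t)·(2,3)), X_2 = e^(-2t)(sin(5t)·(-1,-2) - cos(5t)·(2,3)).
General solution: c_1X_1 + c_2X_2.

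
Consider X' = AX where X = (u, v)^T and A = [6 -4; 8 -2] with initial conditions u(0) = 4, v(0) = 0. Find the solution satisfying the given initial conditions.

u(t) = 4e^(2t)sin(4t) + 4e^(2t)cos(4t), v(t) = 8e^(2t)sin(4t)

Coefficient matrix A = [[6, -4], [8, -2]].
Characteristic polynomial det(A - λI) = λ^2 - 4λ + 20 = 0.
Eigenvalues λ = 2 ± 4i (complex conjugate pair).
For λ=2+4i: an eigenvector is (0,1) - i(-1,-1) = (0 + i, 1 + i).
A real fundamental pair from Re and Im of e^((2+4i)t)v: X_1 = e^(2t)(cos(4t)·(0,1) + sin(4t)·(-1,-1)), X_2 = e^(2t)(sin(4t)·(0,1) - cos(4t)·(-1,-1)).
General solution: K_1X_1 + K_2X_2.
Applying u(0)=4, v(0)=0 gives K_1=-4, K_2=4.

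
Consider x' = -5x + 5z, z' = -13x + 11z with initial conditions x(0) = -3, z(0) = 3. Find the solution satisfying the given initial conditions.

Coefficient matrix A = [[-5, 5], [-13, 11]].
Characteristic polynomial det(A - λI) = λ^2 - 6λ + 10 = 0.
Eigenvalues λ = 3 ± i (complex conjugate pair).
For λ=3+i: an eigenvector is (-2,-3) - i(1,2) = (-2 - i, -3 - 2i).
A real fundamental pair from Re and Im of e^((3+i)t)v: X_1 = e^(3t)(cos(t)·(-2,-3) + sin(t)·(1,2)), X_2 = e^(3t)(sin(t)·(-2,-3) - cos(t)·(1,2)).
General solution: K_1X_1 + K_2X_2.
Applying x(0)=-3, z(0)=3 gives K_1=9, K_2=-15.

x(t) = 39e^(3t)sin(t) - 3e^(3t)cos(t), z(t) = 63e^(3t)sin(t) + 3e^(3t)cos(t)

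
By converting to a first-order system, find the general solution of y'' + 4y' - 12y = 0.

Let x_1 = y, x_2 = y'. Then x_1' = x_2 and x_2' = 12x_1 - 4x_2.
A = [[0,1],[12,-4]]; det(A-λI) = λ^2 + 4λ - 12.
Eigenvalues λ = 2, -6 with eigenvectors (1,2), (1,-6).

y(t) = c_1e^(2t) + c_2e^(-6t)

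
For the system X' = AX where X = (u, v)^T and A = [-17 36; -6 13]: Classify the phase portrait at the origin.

A = [[-17,36],[-6,13]]; det(A-λI) = λ^2 + 4λ - 5.
λ = 1, -5: opposite signs.

saddle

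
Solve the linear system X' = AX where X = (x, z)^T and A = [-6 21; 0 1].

Coefficient matrix A = [[-6, 21], [0, 1]].
Characteristic polynomial det(A - λI) = λ^2 + 5λ - 6 = 0.
Eigenvalues λ = 1, -6.
For λ=1: (A-λI) row 1 is [-7, 21], so an eigenvector is (3, 1).
For λ=-6: (A-λI) row 1 is [0, 21], so an eigenvector is (1, 0).
General solution: K_1e^(t)(3,1) + K_2e^(-6t)(1,0).

x(t) = 3K_1e^(t) + K_2e^(-6t), z(t) = K_1e^(t)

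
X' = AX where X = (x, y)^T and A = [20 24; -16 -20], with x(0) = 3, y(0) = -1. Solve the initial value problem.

x(t) = 6e^(4t) - 3e^(-4t), y(t) = -4e^(4t) + 3e^(-4t)

Coefficient matrix A = [[20, 24], [-16, -20]].
Characteristic polynomial det(A - λI) = λ^2 - 16 = 0.
Eigenvalues λ = 4, -4.
For λ=4: (A-λI) row 1 is [16, 24], so an eigenvector is (-3, 2).
For λ=-4: (A-λI) row 1 is [24, 24], so an eigenvector is (-1, 1).
General solution: C_1e^(4t)(-3,2) + C_2e^(-4t)(-1,1).
Applying x(0)=3, y(0)=-1 gives C_1=-2, C_2=3.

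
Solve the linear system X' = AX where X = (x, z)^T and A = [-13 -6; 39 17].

Coefficient matrix A = [[-13, -6], [39, 17]].
Characteristic polynomial det(A - λI) = λ^2 - 4λ + 13 = 0.
Eigenvalues λ = 2 ± 3i (complex conjugate pair).
For λ=2+3i: an eigenvector is (1,-3) - i(1,-2) = (1 - i, -3 + 2i).
A real fundamental pair from Re and Im of e^((2+3i)t)v: X_1 = e^(2t)(cos(3t)·(1,-3) + sin(3t)·(1,-2)), X_2 = e^(2t)(sin(3t)·(1,-3) - cos(3t)·(1,-2)).
General solution: C_1X_1 + C_2X_2.

x(t) = C_1e^(2t)sin(3t) + C_1e^(2t)cos(3t) + C_2e^(2t)sin(3t) - C_2e^(2t)cos(3t), z(t) = -2C_1e^(2t)sin(3t) - 3C_1e^(2t)cos(3t) - 3C_2e^(2t)sin(3t) + 2C_2e^(2t)cos(3t)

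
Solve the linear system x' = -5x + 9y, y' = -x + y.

Coefficient matrix A = [[-5, 9], [-1, 1]].
Characteristic polynomial det(A - λI) = λ^2 + 4λ + 4 = 0.
Single eigenvalue λ = -2 with algebraic multiplicity 2.
Eigenvector v = (3,1); generalized eigenvector w with (A-λI)w=v is (2,1).
General solution: e^(-2t)[K_1·v + K_2·(t·v + w)].

x(t) = 3K_1e^(-2t) + 3K_2te^(-2t) + 2K_2e^(-2t), y(t) = K_1e^(-2t) + K_2te^(-2t) + K_2e^(-2t)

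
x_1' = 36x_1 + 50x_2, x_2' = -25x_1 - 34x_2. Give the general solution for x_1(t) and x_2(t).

Coefficient matrix A = [[36, 50], [-25, -34]].
Characteristic polynomial det(A - λI) = λ^2 - 2λ + 26 = 0.
Eigenvalues λ = 1 ± 5i (complex conjugate pair).
For λ=1+5i: an eigenvector is (1,-1) - i(-3,2) = (1 + 3i, -1 - 2i).
A real fundamental pair from Re and Im of e^((1+5i)t)v: X_1 = e^(t)(cos(5t)·(1,-1) + sin(5t)·(-3,2)), X_2 = e^(t)(sin(5t)·(1,-1) - cos(5t)·(-3,2)).
General solution: C_1X_1 + C_2X_2.

x_1(t) = -3C_1e^(t)sin(5t) + C_1e^(t)cos(5t) + C_2e^(t)sin(5t) + 3C_2e^(t)cos(5t), x_2(t) = 2C_1e^(t)sin(5t) - C_1e^(t)cos(5t) - C_2e^(t)sin(5t) - 2C_2e^(t)cos(5t)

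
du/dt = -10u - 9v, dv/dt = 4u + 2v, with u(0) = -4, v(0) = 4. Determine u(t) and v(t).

Coefficient matrix A = [[-10, -9], [4, 2]].
Characteristic polynomial det(A - λI) = λ^2 + 8λ + 16 = 0.
Single eigenvalue λ = -4 with algebraic multiplicity 2.
Eigenvector v = (3,-2); generalized eigenvector w with (A-λI)w=v is (1,-1).
General solution: e^(-4t)[c_1·v + c_2·(t·v + w)].
Applying u(0)=-4, v(0)=4 gives c_1=0, c_2=-4.

u(t) = -12te^(-4t) - 4e^(-4t), v(t) = 8te^(-4t) + 4e^(-4t)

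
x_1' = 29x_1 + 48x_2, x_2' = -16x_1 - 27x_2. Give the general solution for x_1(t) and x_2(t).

Coefficient matrix A = [[29, 48], [-16, -27]].
Characteristic polynomial det(A - λI) = λ^2 - 2λ - 15 = 0.
Eigenvalues λ = 5, -3.
For λ=5: (A-λI) row 1 is [24, 48], so an eigenvector is (-2, 1).
For λ=-3: (A-λI) row 1 is [32, 48], so an eigenvector is (3, -2).
General solution: c_1e^(5t)(-2,1) + c_2e^(-3t)(3,-2).

x_1(t) = -2c_1e^(5t) + 3c_2e^(-3t), x_2(t) = c_1e^(5t) - 2c_2e^(-3t)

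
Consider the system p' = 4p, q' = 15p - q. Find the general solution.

p(t) = c_2e^(4t), q(t) = -c_1e^(-t) + 3c_2e^(4t)

Coefficient matrix A = [[4, 0], [15, -1]].
Characteristic polynomial det(A - λI) = λ^2 - 3λ - 4 = 0.
Eigenvalues λ = -1, 4.
For λ=-1: (A-λI) row 1 is [5, 0], so an eigenvector is (0, -1).
For λ=4: (A-λI) row 2 is [15, -5], so an eigenvector is (1, 3).
General solution: c_1e^(-t)(0,-1) + c_2e^(4t)(1,3).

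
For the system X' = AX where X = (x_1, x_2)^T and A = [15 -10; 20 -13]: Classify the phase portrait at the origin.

A = [[15,-10],[20,-13]]; det(A-λI) = λ^2 - 2λ + 5.
λ = 1 ± 2i: positive real part.

unstable spiral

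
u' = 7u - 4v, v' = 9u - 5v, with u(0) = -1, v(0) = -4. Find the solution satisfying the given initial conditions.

Coefficient matrix A = [[7, -4], [9, -5]].
Characteristic polynomial det(A - λI) = λ^2 - 2λ + 1 = 0.
Single eigenvalue λ = 1 with algebraic multiplicity 2.
Eigenvector v = (2,3); generalized eigenvector w with (A-λI)w=v is (-1,-2).
General solution: e^(t)[C_1·v + C_2·(t·v + w)].
Applying u(0)=-1, v(0)=-4 gives C_1=2, C_2=5.

u(t) = 10te^(t) - e^(t), v(t) = 15te^(t) - 4e^(t)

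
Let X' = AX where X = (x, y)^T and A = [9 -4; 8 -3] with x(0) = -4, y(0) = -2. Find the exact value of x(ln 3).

A = [[9,-4],[8,-3]]; eigenvalues λ = 1, 5.
Eigenvectors: (1,2) for λ=1, (1,1) for λ=5.
From the initial condition, c_1 = 2, c_2 = -6.
x(ln 3) = (2)(3^1)(1) + (-6)(3^5)(1) = -1452.

-1452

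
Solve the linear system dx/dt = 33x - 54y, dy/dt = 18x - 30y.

x(t) = -3C_1e^(-3t) - 2C_2e^(6t), y(t) = -2C_1e^(-3t) - C_2e^(6t)

Coefficient matrix A = [[33, -54], [18, -30]].
Characteristic polynomial det(A - λI) = λ^2 - 3λ - 18 = 0.
Eigenvalues λ = -3, 6.
For λ=-3: (A-λI) row 1 is [36, -54], so an eigenvector is (-3, -2).
For λ=6: (A-λI) row 1 is [27, -54], so an eigenvector is (-2, -1).
General solution: C_1e^(-3t)(-3,-2) + C_2e^(6t)(-2,-1).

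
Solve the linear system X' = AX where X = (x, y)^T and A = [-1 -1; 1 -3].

Coefficient matrix A = [[-1, -1], [1, -3]].
Characteristic polynomial det(A - λI) = λ^2 + 4λ + 4 = 0.
Single eigenvalue λ = -2 with algebraic multiplicity 2.
Eigenvector v = (1,1); generalized eigenvector w with (A-λI)w=v is (2,1).
General solution: e^(-2t)[C_1·v + C_2·(t·v + w)].

x(t) = C_1e^(-2t) + C_2te^(-2t) + 2C_2e^(-2t), y(t) = C_1e^(-2t) + C_2te^(-2t) + C_2e^(-2t)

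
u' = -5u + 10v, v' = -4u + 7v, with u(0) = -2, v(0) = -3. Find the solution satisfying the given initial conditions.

Coefficient matrix A = [[-5, 10], [-4, 7]].
Characteristic polynomial det(A - λI) = λ^2 - 2λ + 5 = 0.
Eigenvalues λ = 1 ± 2i (complex conjugate pair).
For λ=1+2i: an eigenvector is (2,1) - i(-1,-1) = (2 + i, 1 + i).
A real fundamental pair from Re and Im of e^((1+2i)t)v: X_1 = e^(t)(cos(2t)·(2,1) + sin(2t)·(-1,-1)), X_2 = e^(t)(sin(2t)·(2,1) - cos(2t)·(-1,-1)).
General solution: C_1X_1 + C_2X_2.
Applying u(0)=-2, v(0)=-3 gives C_1=1, C_2=-4.

u(t) = -9e^(t)sin(2t) - 2e^(t)cos(2t), v(t) = -5e^(t)sin(2t) - 3e^(t)cos(2t)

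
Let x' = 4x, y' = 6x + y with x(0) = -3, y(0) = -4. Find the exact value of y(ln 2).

A = [[4,0],[6,1]]; eigenvalues λ = 4, 1.
Eigenvectors: (1,2) for λ=4, (0,1) for λ=1.
From the initial condition, c_1 = -3, c_2 = 2.
y(ln 2) = (-3)(2^4)(2) + (2)(2^1)(1) = -92.

-92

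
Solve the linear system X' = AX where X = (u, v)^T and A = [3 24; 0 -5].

u(t) = -3C_1e^(-5t) + C_2e^(3t), v(t) = C_1e^(-5t)

Coefficient matrix A = [[3, 24], [0, -5]].
Characteristic polynomial det(A - λI) = λ^2 + 2λ - 15 = 0.
Eigenvalues λ = -5, 3.
For λ=-5: (A-λI) row 1 is [8, 24], so an eigenvector is (-3, 1).
For λ=3: (A-λI) row 1 is [0, 24], so an eigenvector is (1, 0).
General solution: C_1e^(-5t)(-3,1) + C_2e^(3t)(1,0).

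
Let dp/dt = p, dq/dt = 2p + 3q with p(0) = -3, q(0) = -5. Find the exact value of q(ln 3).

-207

A = [[1,0],[2,3]]; eigenvalues λ = 1, 3.
Eigenvectors: (1,-1) for λ=1, (0,-1) for λ=3.
From the initial condition, c_1 = -3, c_2 = 8.
q(ln 3) = (-3)(3^1)(-1) + (8)(3^3)(-1) = -207.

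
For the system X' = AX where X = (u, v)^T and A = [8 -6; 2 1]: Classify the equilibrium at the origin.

A = [[8,-6],[2,1]]; det(A-λI) = λ^2 - 9λ + 20.
λ = 5, 4: both positive.

unstable node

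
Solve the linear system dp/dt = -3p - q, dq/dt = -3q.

Coefficient matrix A = [[-3, -1], [0, -3]].
Characteristic polynomial det(A - λI) = λ^2 + 6λ + 9 = 0.
Single eigenvalue λ = -3 with algebraic multiplicity 2.
Eigenvector v = (1,0); generalized eigenvector w with (A-λI)w=v is (1,-1).
General solution: e^(-3t)[c_1·v + c_2·(t·v + w)].

p(t) = c_1e^(-3t) + c_2te^(-3t) + c_2e^(-3t), q(t) = -c_2e^(-3t)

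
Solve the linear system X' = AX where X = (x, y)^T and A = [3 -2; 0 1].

x(t) = K_1e^(3t) - K_2e^(t), y(t) = -K_2e^(t)

Coefficient matrix A = [[3, -2], [0, 1]].
Characteristic polynomial det(A - λI) = λ^2 - 4λ + 3 = 0.
Eigenvalues λ = 3, 1.
For λ=3: (A-λI) row 1 is [0, -2], so an eigenvector is (1, 0).
For λ=1: (A-λI) row 1 is [2, -2], so an eigenvector is (-1, -1).
General solution: K_1e^(3t)(1,0) + K_2e^(t)(-1,-1).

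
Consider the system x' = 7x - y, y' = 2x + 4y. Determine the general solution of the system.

x(t) = K_1e^(6t) + K_2e^(5t), y(t) = K_1e^(6t) + 2K_2e^(5t)

Coefficient matrix A = [[7, -1], [2, 4]].
Characteristic polynomial det(A - λI) = λ^2 - 11λ + 30 = 0.
Eigenvalues λ = 6, 5.
For λ=6: (A-λI) row 1 is [1, -1], so an eigenvector is (1, 1).
For λ=5: (A-λI) row 1 is [2, -1], so an eigenvector is (1, 2).
General solution: K_1e^(6t)(1,1) + K_2e^(5t)(1,2).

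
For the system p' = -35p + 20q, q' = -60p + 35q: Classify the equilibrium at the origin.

saddle

A = [[-35,20],[-60,35]]; det(A-λI) = λ^2 - 25.
λ = 5, -5: opposite signs.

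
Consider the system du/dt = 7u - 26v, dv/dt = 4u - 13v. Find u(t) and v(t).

u(t) = 2c_1e^(-3t)sin(2t) + 3c_1e^(-3t)cos(2t) + 3c_2e^(-3t)sin(2t) - 2c_2e^(-3t)cos(2t), v(t) = c_1e^(-3t)sin(2t) + c_1e^(-3t)cos(2t) + c_2e^(-3t)sin(2t) - c_2e^(-3t)cos(2t)

Coefficient matrix A = [[7, -26], [4, -13]].
Characteristic polynomial det(A - λI) = λ^2 + 6λ + 13 = 0.
Eigenvalues λ = -3 ± 2i (complex conjugate pair).
For λ=-3+2i: an eigenvector is (3,1) - i(2,1) = (3 - 2i, 1 - i).
A real fundamental pair from Re and Im of e^((-3+2i)t)v: X_1 = e^(-3t)(cos(2t)·(3,1) + sin(2t)·(2,1)), X_2 = e^(-3t)(sin(2t)·(3,1) - cos(2t)·(2,1)).
General solution: c_1X_1 + c_2X_2.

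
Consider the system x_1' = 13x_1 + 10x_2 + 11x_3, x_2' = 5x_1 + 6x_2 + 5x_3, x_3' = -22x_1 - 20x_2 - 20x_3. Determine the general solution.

x_1(t) = c_1e^(t) + 2c_2e^(-4t) + c_3e^(2t), x_2(t) = c_1e^(t) + c_2e^(-4t), x_3(t) = -2c_1e^(t) - 4c_2e^(-4t) - c_3e^(2t)

Coefficient matrix A = [[13, 10, 11], [5, 6, 5], [-22, -20, -20]].
det(A - λI) = 0 gives eigenvalues λ = 1, -4, 2.
For λ=1: eigenvector (1,1,-2).
For λ=-4: eigenvector (2,1,-4).
For λ=2: eigenvector (1,0,-1).
General solution: c_1e^(t)(1,1,-2) + c_2e^(-4t)(2,1,-4) + c_3e^(2t)(1,0,-1).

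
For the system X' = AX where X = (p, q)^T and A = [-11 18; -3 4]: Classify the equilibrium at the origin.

stable node

A = [[-11,18],[-3,4]]; det(A-λI) = λ^2 + 7λ + 10.
λ = -5, -2: both negative.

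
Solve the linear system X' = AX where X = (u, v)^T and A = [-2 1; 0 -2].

u(t) = c_1e^(-2t) + c_2te^(-2t) + 3c_2e^(-2t), v(t) = c_2e^(-2t)

Coefficient matrix A = [[-2, 1], [0, -2]].
Characteristic polynomial det(A - λI) = λ^2 + 4λ + 4 = 0.
Single eigenvalue λ = -2 with algebraic multiplicity 2.
Eigenvector v = (1,0); generalized eigenvector w with (A-λI)w=v is (3,1).
General solution: e^(-2t)[c_1·v + c_2·(t·v + w)].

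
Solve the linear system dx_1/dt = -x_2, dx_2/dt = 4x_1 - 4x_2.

x_1(t) = K_1e^(-2t) + K_2te^(-2t) + K_2e^(-2t), x_2(t) = 2K_1e^(-2t) + 2K_2te^(-2t) + K_2e^(-2t)

Coefficient matrix A = [[0, -1], [4, -4]].
Characteristic polynomial det(A - λI) = λ^2 + 4λ + 4 = 0.
Single eigenvalue λ = -2 with algebraic multiplicity 2.
Eigenvector v = (1,2); generalized eigenvector w with (A-λI)w=v is (1,1).
General solution: e^(-2t)[K_1·v + K_2·(t·v + w)].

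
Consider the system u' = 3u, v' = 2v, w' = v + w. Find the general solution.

Coefficient matrix A = [[3, 0, 0], [0, 2, 0], [0, 1, 1]].
det(A - λI) = 0 gives eigenvalues λ = 3, 1, 2.
For λ=3: eigenvector (1,0,0).
For λ=1: eigenvector (0,0,-1).
For λ=2: eigenvector (0,1,1).
General solution: C_1e^(3t)(1,0,0) + C_2e^(t)(0,0,-1) + C_3e^(2t)(0,1,1).

u(t) = C_1e^(3t), v(t) = C_3e^(2t), w(t) = -C_2e^(t) + C_3e^(2t)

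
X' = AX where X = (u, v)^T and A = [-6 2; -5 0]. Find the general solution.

Coefficient matrix A = [[-6, 2], [-5, 0]].
Characteristic polynomial det(A - λI) = λ^2 + 6λ + 10 = 0.
Eigenvalues λ = -3 ± i (complex conjugate pair).
For λ=-3+i: an eigenvector is (1,1) - i(-1,-2) = (1 + i, 1 + 2i).
A real fundamental pair from Re and Im of e^((-3+i)t)v: X_1 = e^(-3t)(cos(t)·(1,1) + sin(t)·(-1,-2)), X_2 = e^(-3t)(sin(t)·(1,1) - cos(t)·(-1,-2)).
General solution: K_1X_1 + K_2X_2.

u(t) = -K_1e^(-3t)sin(t) + K_1e^(-3t)cos(t) + K_2e^(-3t)sin(t) + K_2e^(-3t)cos(t), v(t) = -2K_1e^(-3t)sin(t) + K_1e^(-3t)cos(t) + K_2e^(-3t)sin(t) + 2K_2e^(-3t)cos(t)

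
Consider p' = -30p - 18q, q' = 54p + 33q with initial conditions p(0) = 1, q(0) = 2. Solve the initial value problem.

Coefficient matrix A = [[-30, -18], [54, 33]].
Characteristic polynomial det(A - λI) = λ^2 - 3λ - 18 = 0.
Eigenvalues λ = 6, -3.
For λ=6: (A-λI) row 1 is [-36, -18], so an eigenvector is (-1, 2).
For λ=-3: (A-λI) row 1 is [-27, -18], so an eigenvector is (2, -3).
General solution: C_1e^(6t)(-1,2) + C_2e^(-3t)(2,-3).
Applying p(0)=1, q(0)=2 gives C_1=7, C_2=4.

p(t) = -7e^(6t) + 8e^(-3t), q(t) = 14e^(6t) - 12e^(-3t)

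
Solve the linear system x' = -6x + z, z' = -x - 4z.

Coefficient matrix A = [[-6, 1], [-1, -4]].
Characteristic polynomial det(A - λI) = λ^2 + 10λ + 25 = 0.
Single eigenvalue λ = -5 with algebraic multiplicity 2.
Eigenvector v = (1,1); generalized eigenvector w with (A-λI)w=v is (1,2).
General solution: e^(-5t)[c_1·v + c_2·(t·v + w)].

x(t) = c_1e^(-5t) + c_2te^(-5t) + c_2e^(-5t), z(t) = c_1e^(-5t) + c_2te^(-5t) + 2c_2e^(-5t)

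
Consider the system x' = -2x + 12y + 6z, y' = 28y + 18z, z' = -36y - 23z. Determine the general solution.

x(t) = K_1e^(-2t) - 2K_2e^(4t) + 2K_3e^(t), y(t) = -3K_2e^(4t) + 2K_3e^(t), z(t) = 4K_2e^(4t) - 3K_3e^(t)

Coefficient matrix A = [[-2, 12, 6], [0, 28, 18], [0, -36, -23]].
det(A - λI) = 0 gives eigenvalues λ = -2, 4, 1.
For λ=-2: eigenvector (1,0,0).
For λ=4: eigenvector (-2,-3,4).
For λ=1: eigenvector (2,2,-3).
General solution: K_1e^(-2t)(1,0,0) + K_2e^(4t)(-2,-3,4) + K_3e^(t)(2,2,-3).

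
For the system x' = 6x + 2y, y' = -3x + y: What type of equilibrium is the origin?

A = [[6,2],[-3,1]]; det(A-λI) = λ^2 - 7λ + 12.
λ = 4, 3: both positive.

unstable node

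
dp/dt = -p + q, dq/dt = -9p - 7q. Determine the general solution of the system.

p(t) = -c_1e^(-4t) - c_2te^(-4t), q(t) = 3c_1e^(-4t) + 3c_2te^(-4t) - c_2e^(-4t)

Coefficient matrix A = [[-1, 1], [-9, -7]].
Characteristic polynomial det(A - λI) = λ^2 + 8λ + 16 = 0.
Single eigenvalue λ = -4 with algebraic multiplicity 2.
Eigenvector v = (-1,3); generalized eigenvector w with (A-λI)w=v is (0,-1).
General solution: e^(-4t)[c_1·v + c_2·(t·v + w)].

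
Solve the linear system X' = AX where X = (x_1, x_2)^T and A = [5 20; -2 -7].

x_1(t) = 3C_1e^(-t)sin(2t) + C_1e^(-t)cos(2t) + C_2e^(-t)sin(2t) - 3C_2e^(-t)cos(2t), x_2(t) = -C_1e^(-t)sin(2t) + C_2e^(-t)cos(2t)

Coefficient matrix A = [[5, 20], [-2, -7]].
Characteristic polynomial det(A - λI) = λ^2 + 2λ + 5 = 0.
Eigenvalues λ = -1 ± 2i (complex conjugate pair).
For λ=-1+2i: an eigenvector is (1,0) - i(3,-1) = (1 - 3i, 0 + i).
A real fundamental pair from Re and Im of e^((-1+2i)t)v: X_1 = e^(-t)(cos(2t)·(1,0) + sin(2t)·(3,-1)), X_2 = e^(-t)(sin(2t)·(1,0) - cos(2t)·(3,-1)).
General solution: C_1X_1 + C_2X_2.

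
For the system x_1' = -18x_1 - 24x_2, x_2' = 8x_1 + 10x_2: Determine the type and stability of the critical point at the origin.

A = [[-18,-24],[8,10]]; det(A-λI) = λ^2 + 8λ + 12.
λ = -6, -2: both negative.

stable node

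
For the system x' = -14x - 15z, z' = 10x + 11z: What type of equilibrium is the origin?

A = [[-14,-15],[10,11]]; det(A-λI) = λ^2 + 3λ - 4.
λ = -4, 1: opposite signs.

saddle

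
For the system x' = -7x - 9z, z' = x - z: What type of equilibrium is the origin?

stable improper node

A = [[-7,-9],[1,-1]]; det(A-λI) = λ^2 + 8λ + 16.
repeated λ = -4 with a single eigenvector.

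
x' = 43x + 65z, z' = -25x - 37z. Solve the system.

x(t) = -2K_1e^(3t)sin(5t) + 3K_1e^(3t)cos(5t) + 3K_2e^(3t)sin(5t) + 2K_2e^(3t)cos(5t), z(t) = K_1e^(3t)sin(5t) - 2K_1e^(3t)cos(5t) - 2K_2e^(3t)sin(5t) - K_2e^(3t)cos(5t)

Coefficient matrix A = [[43, 65], [-25, -37]].
Characteristic polynomial det(A - λI) = λ^2 - 6λ + 34 = 0.
Eigenvalues λ = 3 ± 5i (complex conjugate pair).
For λ=3+5i: an eigenvector is (3,-2) - i(-2,1) = (3 + 2i, -2 - i).
A real fundamental pair from Re and Im of e^((3+5i)t)v: X_1 = e^(3t)(cos(5t)·(3,-2) + sin(5t)·(-2,1)), X_2 = e^(3t)(sin(5t)·(3,-2) - cos(5t)·(-2,1)).
General solution: K_1X_1 + K_2X_2.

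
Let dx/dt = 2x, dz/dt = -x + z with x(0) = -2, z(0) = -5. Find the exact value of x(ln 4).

A = [[2,0],[-1,1]]; eigenvalues λ = 2, 1.
Eigenvectors: (-1,1) for λ=2, (0,-1) for λ=1.
From the initial condition, c_1 = 2, c_2 = 7.
x(ln 4) = (2)(4^2)(-1) + (7)(4^1)(0) = -32.

-32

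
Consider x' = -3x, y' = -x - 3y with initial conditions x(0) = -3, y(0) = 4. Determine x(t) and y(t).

Coefficient matrix A = [[-3, 0], [-1, -3]].
Characteristic polynomial det(A - λI) = λ^2 + 6λ + 9 = 0.
Single eigenvalue λ = -3 with algebraic multiplicity 2.
Eigenvector v = (0,1); generalized eigenvector w with (A-λI)w=v is (-1,-1).
General solution: e^(-3t)[c_1·v + c_2·(t·v + w)].
Applying x(0)=-3, y(0)=4 gives c_1=7, c_2=3.

x(t) = -3e^(-3t), y(t) = 3te^(-3t) + 4e^(-3t)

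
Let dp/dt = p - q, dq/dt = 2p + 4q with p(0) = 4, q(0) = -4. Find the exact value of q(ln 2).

A = [[1,-1],[2,4]]; eigenvalues λ = 2, 3.
Eigenvectors: (-1,1) for λ=2, (1,-2) for λ=3.
From the initial condition, c_1 = -4, c_2 = 0.
q(ln 2) = (-4)(2^2)(1) + (0)(2^3)(-2) = -16.

-16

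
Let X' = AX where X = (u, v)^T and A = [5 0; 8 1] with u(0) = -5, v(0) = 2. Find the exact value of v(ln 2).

A = [[5,0],[8,1]]; eigenvalues λ = 5, 1.
Eigenvectors: (1,2) for λ=5, (0,1) for λ=1.
From the initial condition, c_1 = -5, c_2 = 12.
v(ln 2) = (-5)(2^5)(2) + (12)(2^1)(1) = -296.

-296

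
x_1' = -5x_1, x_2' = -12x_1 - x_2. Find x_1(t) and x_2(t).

x_1(t) = -C_2e^(-5t), x_2(t) = -C_1e^(-t) - 3C_2e^(-5t)

Coefficient matrix A = [[-5, 0], [-12, -1]].
Characteristic polynomial det(A - λI) = λ^2 + 6λ + 5 = 0.
Eigenvalues λ = -1, -5.
For λ=-1: (A-λI) row 1 is [-4, 0], so an eigenvector is (0, -1).
For λ=-5: (A-λI) row 2 is [-12, 4], so an eigenvector is (-1, -3).
General solution: C_1e^(-t)(0,-1) + C_2e^(-5t)(-1,-3).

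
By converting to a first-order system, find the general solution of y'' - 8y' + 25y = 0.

Let x_1 = y, x_2 = y'. Then x_1' = x_2 and x_2' = -25x_1 + 8x_2.
A = [[0,1],[-25,8]]; det(A-λI) = λ^2 - 8λ + 25.
Eigenvalues λ = 4 ± 3i.

y(t) = C_1e^(4t)cos(3t) + C_2e^(4t)sin(3t)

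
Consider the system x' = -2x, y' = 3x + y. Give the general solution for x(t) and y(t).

Coefficient matrix A = [[-2, 0], [3, 1]].
Characteristic polynomial det(A - λI) = λ^2 + λ - 2 = 0.
Eigenvalues λ = -2, 1.
For λ=-2: (A-λI) row 2 is [3, 3], so an eigenvector is (1, -1).
For λ=1: (A-λI) row 1 is [-3, 0], so an eigenvector is (0, -1).
General solution: c_1e^(-2t)(1,-1) + c_2e^(t)(0,-1).

x(t) = c_1e^(-2t), y(t) = -c_1e^(-2t) - c_2e^(t)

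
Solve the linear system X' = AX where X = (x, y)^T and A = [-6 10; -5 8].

x(t) = c_1e^(t)sin(t) - 3c_1e^(t)cos(t) - 3c_2e^(t)sin(t) - c_2e^(t)cos(t), y(t) = c_1e^(t)sin(t) - 2c_1e^(t)cos(t) - 2c_2e^(t)sin(t) - c_2e^(t)cos(t)

Coefficient matrix A = [[-6, 10], [-5, 8]].
Characteristic polynomial det(A - λI) = λ^2 - 2λ + 2 = 0.
Eigenvalues λ = 1 ± i (complex conjugate pair).
For λ=1+i: an eigenvector is (-3,-2) - i(1,1) = (-3 - i, -2 - i).
A real fundamental pair from Re and Im of e^((1+i)t)v: X_1 = e^(t)(cos(t)·(-3,-2) + sin(t)·(1,1)), X_2 = e^(t)(sin(t)·(-3,-2) - cos(t)·(1,1)).
General solution: c_1X_1 + c_2X_2.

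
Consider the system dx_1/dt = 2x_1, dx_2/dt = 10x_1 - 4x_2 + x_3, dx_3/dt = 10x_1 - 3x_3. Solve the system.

Coefficient matrix A = [[2, 0, 0], [10, -4, 1], [10, 0, -3]].
det(A - λI) = 0 gives eigenvalues λ = 2, -4, -3.
For λ=2: eigenvector (1,2,2).
For λ=-4: eigenvector (0,1,0).
For λ=-3: eigenvector (0,1,1).
General solution: C_1e^(2t)(1,2,2) + C_2e^(-4t)(0,1,0) + C_3e^(-3t)(0,1,1).

x_1(t) = C_1e^(2t), x_2(t) = 2C_1e^(2t) + C_2e^(-4t) + C_3e^(-3t), x_3(t) = 2C_1e^(2t) + C_3e^(-3t)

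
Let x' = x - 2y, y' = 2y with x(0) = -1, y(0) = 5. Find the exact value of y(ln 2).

A = [[1,-2],[0,2]]; eigenvalues λ = 2, 1.
Eigenvectors: (2,-1) for λ=2, (1,0) for λ=1.
From the initial condition, c_1 = -5, c_2 = 9.
y(ln 2) = (-5)(2^2)(-1) + (9)(2^1)(0) = 20.

20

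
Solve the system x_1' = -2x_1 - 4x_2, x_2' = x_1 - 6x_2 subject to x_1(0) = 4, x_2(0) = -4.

Coefficient matrix A = [[-2, -4], [1, -6]].
Characteristic polynomial det(A - λI) = λ^2 + 8λ + 16 = 0.
Single eigenvalue λ = -4 with algebraic multiplicity 2.
Eigenvector v = (2,1); generalized eigenvector w with (A-λI)w=v is (-3,-2).
General solution: e^(-4t)[C_1·v + C_2·(t·v + w)].
Applying x_1(0)=4, x_2(0)=-4 gives C_1=20, C_2=12.

x_1(t) = 24te^(-4t) + 4e^(-4t), x_2(t) = 12te^(-4t) - 4e^(-4t)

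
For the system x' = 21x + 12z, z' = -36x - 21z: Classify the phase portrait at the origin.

saddle

A = [[21,12],[-36,-21]]; det(A-λI) = λ^2 - 9.
λ = -3, 3: opposite signs.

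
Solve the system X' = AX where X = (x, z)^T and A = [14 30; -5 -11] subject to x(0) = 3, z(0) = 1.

x(t) = 15e^(4t) - 12e^(-t), z(t) = -5e^(4t) + 6e^(-t)

Coefficient matrix A = [[14, 30], [-5, -11]].
Characteristic polynomial det(A - λI) = λ^2 - 3λ - 4 = 0.
Eigenvalues λ = 4, -1.
For λ=4: (A-λI) row 1 is [10, 30], so an eigenvector is (-3, 1).
For λ=-1: (A-λI) row 1 is [15, 30], so an eigenvector is (2, -1).
General solution: K_1e^(4t)(-3,1) + K_2e^(-t)(2,-1).
Applying x(0)=3, z(0)=1 gives K_1=-5, K_2=-6.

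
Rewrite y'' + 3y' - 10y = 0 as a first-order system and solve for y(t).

Let x_1 = y, x_2 = y'. Then x_1' = x_2 and x_2' = 10x_1 - 3x_2.
A = [[0,1],[10,-3]]; det(A-λI) = λ^2 + 3λ - 10.
Eigenvalues λ = 2, -5 with eigenvectors (1,2), (1,-5).

y(t) = C_1e^(2t) + C_2e^(-5t)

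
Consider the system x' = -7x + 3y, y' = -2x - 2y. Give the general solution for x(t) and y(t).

x(t) = 3C_1e^(-5t) + C_2e^(-4t), y(t) = 2C_1e^(-5t) + C_2e^(-4t)

Coefficient matrix A = [[-7, 3], [-2, -2]].
Characteristic polynomial det(A - λI) = λ^2 + 9λ + 20 = 0.
Eigenvalues λ = -5, -4.
For λ=-5: (A-λI) row 1 is [-2, 3], so an eigenvector is (3, 2).
For λ=-4: (A-λI) row 1 is [-3, 3], so an eigenvector is (1, 1).
General solution: C_1e^(-5t)(3,2) + C_2e^(-4t)(1,1).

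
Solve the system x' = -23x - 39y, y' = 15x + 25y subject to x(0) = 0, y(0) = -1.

Coefficient matrix A = [[-23, -39], [15, 25]].
Characteristic polynomial det(A - λI) = λ^2 - 2λ + 10 = 0.
Eigenvalues λ = 1 ± 3i (complex conjugate pair).
For λ=1+3i: an eigenvector is (-3,2) - i(-2,1) = (-3 + 2i, 2 - i).
A real fundamental pair from Re and Im of e^((1+3i)t)v: X_1 = e^(t)(cos(3t)·(-3,2) + sin(3t)·(-2,1)), X_2 = e^(t)(sin(3t)·(-3,2) - cos(3t)·(-2,1)).
General solution: C_1X_1 + C_2X_2.
Applying x(0)=0, y(0)=-1 gives C_1=-2, C_2=-3.

x(t) = 13e^(t)sin(3t), y(t) = -8e^(t)sin(3t) - e^(t)cos(3t)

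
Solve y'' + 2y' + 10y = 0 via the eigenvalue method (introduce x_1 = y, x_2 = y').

Let x_1 = y, x_2 = y'. Then x_1' = x_2 and x_2' = -10x_1 - 2x_2.
A = [[0,1],[-10,-2]]; det(A-λI) = λ^2 + 2λ + 10.
Eigenvalues λ = -1 ± 3i.

y(t) = c_1e^(-t)cos(3t) + c_2e^(-t)sin(3t)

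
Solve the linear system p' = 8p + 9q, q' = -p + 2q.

Coefficient matrix A = [[8, 9], [-1, 2]].
Characteristic polynomial det(A - λI) = λ^2 - 10λ + 25 = 0.
Single eigenvalue λ = 5 with algebraic multiplicity 2.
Eigenvector v = (-3,1); generalized eigenvector w with (A-λI)w=v is (2,-1).
General solution: e^(5t)[K_1·v + K_2·(t·v + w)].

p(t) = -3K_1e^(5t) - 3K_2te^(5t) + 2K_2e^(5t), q(t) = K_1e^(5t) + K_2te^(5t) - K_2e^(5t)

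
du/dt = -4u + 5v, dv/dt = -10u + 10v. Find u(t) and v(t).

Coefficient matrix A = [[-4, 5], [-10, 10]].
Characteristic polynomial det(A - λI) = λ^2 - 6λ + 10 = 0.
Eigenvalues λ = 3 ± i (complex conjugate pair).
For λ=3+i: an eigenvector is (-1,-1) - i(2,3) = (-1 - 2i, -1 - 3i).
A real fundamental pair from Re and Im of e^((3+i)t)v: X_1 = e^(3t)(cos(t)·(-1,-1) + sin(t)·(2,3)), X_2 = e^(3t)(sin(t)·(-1,-1) - cos(t)·(2,3)).
General solution: K_1X_1 + K_2X_2.

u(t) = 2K_1e^(3t)sin(t) - K_1e^(3t)cos(t) - K_2e^(3t)sin(t) - 2K_2e^(3t)cos(t), v(t) = 3K_1e^(3t)sin(t) - K_1e^(3t)cos(t) - K_2e^(3t)sin(t) - 3K_2e^(3t)cos(t)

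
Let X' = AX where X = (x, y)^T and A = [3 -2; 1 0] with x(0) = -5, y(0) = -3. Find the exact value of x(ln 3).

A = [[3,-2],[1,0]]; eigenvalues λ = 1, 2.
Eigenvectors: (1,1) for λ=1, (-2,-1) for λ=2.
From the initial condition, c_1 = -1, c_2 = 2.
x(ln 3) = (-1)(3^1)(1) + (2)(3^2)(-2) = -39.

-39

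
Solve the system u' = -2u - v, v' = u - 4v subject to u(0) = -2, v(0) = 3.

u(t) = -5te^(-3t) - 2e^(-3t), v(t) = -5te^(-3t) + 3e^(-3t)

Coefficient matrix A = [[-2, -1], [1, -4]].
Characteristic polynomial det(A - λI) = λ^2 + 6λ + 9 = 0.
Single eigenvalue λ = -3 with algebraic multiplicity 2.
Eigenvector v = (-1,-1); generalized eigenvector w with (A-λI)w=v is (1,2).
General solution: e^(-3t)[C_1·v + C_2·(t·v + w)].
Applying u(0)=-2, v(0)=3 gives C_1=7, C_2=5.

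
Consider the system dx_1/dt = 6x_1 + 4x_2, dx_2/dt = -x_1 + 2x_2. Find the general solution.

x_1(t) = 2c_1e^(4t) + 2c_2te^(4t) + c_2e^(4t), x_2(t) = -c_1e^(4t) - c_2te^(4t)

Coefficient matrix A = [[6, 4], [-1, 2]].
Characteristic polynomial det(A - λI) = λ^2 - 8λ + 16 = 0.
Single eigenvalue λ = 4 with algebraic multiplicity 2.
Eigenvector v = (2,-1); generalized eigenvector w with (A-λI)w=v is (1,0).
General solution: e^(4t)[c_1·v + c_2·(t·v + w)].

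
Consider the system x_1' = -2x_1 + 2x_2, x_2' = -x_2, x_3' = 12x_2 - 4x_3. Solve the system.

x_1(t) = K_1e^(-2t) + 2K_2e^(-t), x_2(t) = K_2e^(-t), x_3(t) = 4K_2e^(-t) + K_3e^(-4t)

Coefficient matrix A = [[-2, 2, 0], [0, -1, 0], [0, 12, -4]].
det(A - λI) = 0 gives eigenvalues λ = -2, -1, -4.
For λ=-2: eigenvector (1,0,0).
For λ=-1: eigenvector (2,1,4).
For λ=-4: eigenvector (0,0,1).
General solution: K_1e^(-2t)(1,0,0) + K_2e^(-t)(2,1,4) + K_3e^(-4t)(0,0,1).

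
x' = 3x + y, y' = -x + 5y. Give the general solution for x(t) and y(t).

x(t) = K_1e^(4t) + K_2te^(4t) - 3K_2e^(4t), y(t) = K_1e^(4t) + K_2te^(4t) - 2K_2e^(4t)

Coefficient matrix A = [[3, 1], [-1, 5]].
Characteristic polynomial det(A - λI) = λ^2 - 8λ + 16 = 0.
Single eigenvalue λ = 4 with algebraic multiplicity 2.
Eigenvector v = (1,1); generalized eigenvector w with (A-λI)w=v is (-3,-2).
General solution: e^(4t)[K_1·v + K_2·(t·v + w)].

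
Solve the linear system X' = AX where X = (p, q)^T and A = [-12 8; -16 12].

p(t) = c_1e^(-4t) - c_2e^(4t), q(t) = c_1e^(-4t) - 2c_2e^(4t)

Coefficient matrix A = [[-12, 8], [-16, 12]].
Characteristic polynomial det(A - λI) = λ^2 - 16 = 0.
Eigenvalues λ = -4, 4.
For λ=-4: (A-λI) row 1 is [-8, 8], so an eigenvector is (1, 1).
For λ=4: (A-λI) row 1 is [-16, 8], so an eigenvector is (-1, -2).
General solution: c_1e^(-4t)(1,1) + c_2e^(4t)(-1,-2).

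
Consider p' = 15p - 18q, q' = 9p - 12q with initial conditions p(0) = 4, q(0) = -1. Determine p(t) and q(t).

p(t) = 10e^(6t) - 6e^(-3t), q(t) = 5e^(6t) - 6e^(-3t)

Coefficient matrix A = [[15, -18], [9, -12]].
Characteristic polynomial det(A - λI) = λ^2 - 3λ - 18 = 0.
Eigenvalues λ = 6, -3.
For λ=6: (A-λI) row 1 is [9, -18], so an eigenvector is (2, 1).
For λ=-3: (A-λI) row 1 is [18, -18], so an eigenvector is (-1, -1).
General solution: K_1e^(6t)(2,1) + K_2e^(-3t)(-1,-1).
Applying p(0)=4, q(0)=-1 gives K_1=5, K_2=6.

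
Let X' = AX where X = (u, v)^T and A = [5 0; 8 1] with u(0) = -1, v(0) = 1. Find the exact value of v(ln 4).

-2036

A = [[5,0],[8,1]]; eigenvalues λ = 5, 1.
Eigenvectors: (-1,-2) for λ=5, (0,-1) for λ=1.
From the initial condition, c_1 = 1, c_2 = -3.
v(ln 4) = (1)(4^5)(-2) + (-3)(4^1)(-1) = -2036.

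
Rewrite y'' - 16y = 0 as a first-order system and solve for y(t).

Let x_1 = y, x_2 = y'. Then x_1' = x_2 and x_2' = 16x_1.
A = [[0,1],[16,0]]; det(A-λI) = λ^2 - 16.
Eigenvalues λ = 4, -4 with eigenvectors (1,4), (1,-4).

y(t) = c_1e^(4t) + c_2e^(-4t)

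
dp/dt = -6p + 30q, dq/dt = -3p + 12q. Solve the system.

p(t) = -3K_1e^(3t)sin(3t) + K_1e^(3t)cos(3t) + K_2e^(3t)sin(3t) + 3K_2e^(3t)cos(3t), q(t) = -K_1e^(3t)sin(3t) + K_2e^(3t)cos(3t)

Coefficient matrix A = [[-6, 30], [-3, 12]].
Characteristic polynomial det(A - λI) = λ^2 - 6λ + 18 = 0.
Eigenvalues λ = 3 ± 3i (complex conjugate pair).
For λ=3+3i: an eigenvector is (1,0) - i(-3,-1) = (1 + 3i, 0 + i).
A real fundamental pair from Re and Im of e^((3+3i)t)v: X_1 = e^(3t)(cos(3t)·(1,0) + sin(3t)·(-3,-1)), X_2 = e^(3t)(sin(3t)·(1,0) - cos(3t)·(-3,-1)).
General solution: K_1X_1 + K_2X_2.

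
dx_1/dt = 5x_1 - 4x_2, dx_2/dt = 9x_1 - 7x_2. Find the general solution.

Coefficient matrix A = [[5, -4], [9, -7]].
Characteristic polynomial det(A - λI) = λ^2 + 2λ + 1 = 0.
Single eigenvalue λ = -1 with algebraic multiplicity 2.
Eigenvector v = (2,3); generalized eigenvector w with (A-λI)w=v is (-1,-2).
General solution: e^(-t)[c_1·v + c_2·(t·v + w)].

x_1(t) = 2c_1e^(-t) + 2c_2te^(-t) - c_2e^(-t), x_2(t) = 3c_1e^(-t) + 3c_2te^(-t) - 2c_2e^(-t)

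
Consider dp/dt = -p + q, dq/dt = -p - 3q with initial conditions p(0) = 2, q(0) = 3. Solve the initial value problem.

p(t) = 5te^(-2t) + 2e^(-2t), q(t) = -5te^(-2t) + 3e^(-2t)

Coefficient matrix A = [[-1, 1], [-1, -3]].
Characteristic polynomial det(A - λI) = λ^2 + 4λ + 4 = 0.
Single eigenvalue λ = -2 with algebraic multiplicity 2.
Eigenvector v = (-1,1); generalized eigenvector w with (A-λI)w=v is (-2,1).
General solution: e^(-2t)[K_1·v + K_2·(t·v + w)].
Applying p(0)=2, q(0)=3 gives K_1=8, K_2=-5.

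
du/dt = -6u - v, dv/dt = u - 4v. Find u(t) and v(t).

Coefficient matrix A = [[-6, -1], [1, -4]].
Characteristic polynomial det(A - λI) = λ^2 + 10λ + 25 = 0.
Single eigenvalue λ = -5 with algebraic multiplicity 2.
Eigenvector v = (-1,1); generalized eigenvector w with (A-λI)w=v is (2,-1).
General solution: e^(-5t)[C_1·v + C_2·(t·v + w)].

u(t) = -C_1e^(-5t) - C_2te^(-5t) + 2C_2e^(-5t), v(t) = C_1e^(-5t) + C_2te^(-5t) - C_2e^(-5t)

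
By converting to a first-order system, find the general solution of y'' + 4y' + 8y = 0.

y(t) = c_1e^(-2t)cos(2t) + c_2e^(-2t)sin(2t)

Let x_1 = y, x_2 = y'. Then x_1' = x_2 and x_2' = -8x_1 - 4x_2.
A = [[0,1],[-8,-4]]; det(A-λI) = λ^2 + 4λ + 8.
Eigenvalues λ = -2 ± 2i.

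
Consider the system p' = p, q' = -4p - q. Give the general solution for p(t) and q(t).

Coefficient matrix A = [[1, 0], [-4, -1]].
Characteristic polynomial det(A - λI) = λ^2 - 1 = 0.
Eigenvalues λ = 1, -1.
For λ=1: (A-λI) row 2 is [-4, -2], so an eigenvector is (-1, 2).
For λ=-1: (A-λI) row 1 is [2, 0], so an eigenvector is (0, 1).
General solution: c_1e^(t)(-1,2) + c_2e^(-t)(0,1).

p(t) = -c_1e^(t), q(t) = 2c_1e^(t) + c_2e^(-t)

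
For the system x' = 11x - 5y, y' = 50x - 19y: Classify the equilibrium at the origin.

stable spiral

A = [[11,-5],[50,-19]]; det(A-λI) = λ^2 + 8λ + 41.
λ = -4 ± 5i: negative real part.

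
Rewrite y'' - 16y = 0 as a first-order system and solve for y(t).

y(t) = C_1e^(-4t) + C_2e^(4t)

Let x_1 = y, x_2 = y'. Then x_1' = x_2 and x_2' = 16x_1.
A = [[0,1],[16,0]]; det(A-λI) = λ^2 - 16.
Eigenvalues λ = -4, 4 with eigenvectors (1,-4), (1,4).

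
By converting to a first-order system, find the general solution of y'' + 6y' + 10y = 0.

y(t) = c_1e^(-3t)cos(t) + c_2e^(-3t)sin(t)

Let x_1 = y, x_2 = y'. Then x_1' = x_2 and x_2' = -10x_1 - 6x_2.
A = [[0,1],[-10,-6]]; det(A-λI) = λ^2 + 6λ + 10.
Eigenvalues λ = -3 ± i.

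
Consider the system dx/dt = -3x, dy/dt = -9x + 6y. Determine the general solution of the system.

Coefficient matrix A = [[-3, 0], [-9, 6]].
Characteristic polynomial det(A - λI) = λ^2 - 3λ - 18 = 0.
Eigenvalues λ = 6, -3.
For λ=6: (A-λI) row 1 is [-9, 0], so an eigenvector is (0, -1).
For λ=-3: (A-λI) row 2 is [-9, 9], so an eigenvector is (1, 1).
General solution: c_1e^(6t)(0,-1) + c_2e^(-3t)(1,1).

x(t) = c_2e^(-3t), y(t) = -c_1e^(6t) + c_2e^(-3t)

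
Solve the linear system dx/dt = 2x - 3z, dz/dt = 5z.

x(t) = C_1e^(5t) - C_2e^(2t), z(t) = -C_1e^(5t)

Coefficient matrix A = [[2, -3], [0, 5]].
Characteristic polynomial det(A - λI) = λ^2 - 7λ + 10 = 0.
Eigenvalues λ = 5, 2.
For λ=5: (A-λI) row 1 is [-3, -3], so an eigenvector is (1, -1).
For λ=2: (A-λI) row 1 is [0, -3], so an eigenvector is (-1, 0).
General solution: C_1e^(5t)(1,-1) + C_2e^(2t)(-1,0).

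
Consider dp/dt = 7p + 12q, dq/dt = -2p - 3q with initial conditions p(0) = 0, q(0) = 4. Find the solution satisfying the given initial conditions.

p(t) = 24e^(3t) - 24e^(t), q(t) = -8e^(3t) + 12e^(t)

Coefficient matrix A = [[7, 12], [-2, -3]].
Characteristic polynomial det(A - λI) = λ^2 - 4λ + 3 = 0.
Eigenvalues λ = 3, 1.
For λ=3: (A-λI) row 1 is [4, 12], so an eigenvector is (3, -1).
For λ=1: (A-λI) row 1 is [6, 12], so an eigenvector is (2, -1).
General solution: C_1e^(3t)(3,-1) + C_2e^(t)(2,-1).
Applying p(0)=0, q(0)=4 gives C_1=8, C_2=-12.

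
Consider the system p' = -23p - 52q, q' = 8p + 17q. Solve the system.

p(t) = 3K_1e^(-3t)sin(4t) + 2K_1e^(-3t)cos(4t) + 2K_2e^(-3t)sin(4t) - 3K_2e^(-3t)cos(4t), q(t) = -K_1e^(-3t)sin(4t) - K_1e^(-3t)cos(4t) - K_2e^(-3t)sin(4t) + K_2e^(-3t)cos(4t)

Coefficient matrix A = [[-23, -52], [8, 17]].
Characteristic polynomial det(A - λI) = λ^2 + 6λ + 25 = 0.
Eigenvalues λ = -3 ± 4i (complex conjugate pair).
For λ=-3+4i: an eigenvector is (2,-1) - i(3,-1) = (2 - 3i, -1 + i).
A real fundamental pair from Re and Im of e^((-3+4i)t)v: X_1 = e^(-3t)(cos(4t)·(2,-1) + sin(4t)·(3,-1)), X_2 = e^(-3t)(sin(4t)·(2,-1) - cos(4t)·(3,-1)).
General solution: K_1X_1 + K_2X_2.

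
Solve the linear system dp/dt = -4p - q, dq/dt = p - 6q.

Coefficient matrix A = [[-4, -1], [1, -6]].
Characteristic polynomial det(A - λI) = λ^2 + 10λ + 25 = 0.
Single eigenvalue λ = -5 with algebraic multiplicity 2.
Eigenvector v = (-1,-1); generalized eigenvector w with (A-λI)w=v is (2,3).
General solution: e^(-5t)[c_1·v + c_2·(t·v + w)].

p(t) = -c_1e^(-5t) - c_2te^(-5t) + 2c_2e^(-5t), q(t) = -c_1e^(-5t) - c_2te^(-5t) + 3c_2e^(-5t)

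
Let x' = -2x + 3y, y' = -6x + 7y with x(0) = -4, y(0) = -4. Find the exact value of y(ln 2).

-8

A = [[-2,3],[-6,7]]; eigenvalues λ = 1, 4.
Eigenvectors: (-1,-1) for λ=1, (-1,-2) for λ=4.
From the initial condition, c_1 = 4, c_2 = 0.
y(ln 2) = (4)(2^1)(-1) + (0)(2^4)(-2) = -8.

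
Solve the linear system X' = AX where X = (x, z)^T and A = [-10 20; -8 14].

x(t) = C_1e^(2t)sin(4t) - 2C_1e^(2t)cos(4t) - 2C_2e^(2t)sin(4t) - C_2e^(2t)cos(4t), z(t) = C_1e^(2t)sin(4t) - C_1e^(2t)cos(4t) - C_2e^(2t)sin(4t) - C_2e^(2t)cos(4t)

Coefficient matrix A = [[-10, 20], [-8, 14]].
Characteristic polynomial det(A - λI) = λ^2 - 4λ + 20 = 0.
Eigenvalues λ = 2 ± 4i (complex conjugate pair).
For λ=2+4i: an eigenvector is (-2,-1) - i(1,1) = (-2 - i, -1 - i).
A real fundamental pair from Re and Im of e^((2+4i)t)v: X_1 = e^(2t)(cos(4t)·(-2,-1) + sin(4t)·(1,1)), X_2 = e^(2t)(sin(4t)·(-2,-1) - cos(4t)·(1,1)).
General solution: C_1X_1 + C_2X_2.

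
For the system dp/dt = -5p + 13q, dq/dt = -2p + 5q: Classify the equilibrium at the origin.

center

A = [[-5,13],[-2,5]]; det(A-λI) = λ^2 + 1.
λ = 0 ± i: zero real part.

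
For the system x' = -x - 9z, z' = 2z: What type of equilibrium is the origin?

A = [[-1,-9],[0,2]]; det(A-λI) = λ^2 - λ - 2.
λ = -1, 2: opposite signs.

saddle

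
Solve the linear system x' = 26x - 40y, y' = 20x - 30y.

x(t) = -3c_1e^(-2t)sin(4t) + c_1e^(-2t)cos(4t) + c_2e^(-2t)sin(4t) + 3c_2e^(-2t)cos(4t), y(t) = -2c_1e^(-2t)sin(4t) + c_1e^(-2t)cos(4t) + c_2e^(-2t)sin(4t) + 2c_2e^(-2t)cos(4t)

Coefficient matrix A = [[26, -40], [20, -30]].
Characteristic polynomial det(A - λI) = λ^2 + 4λ + 20 = 0.
Eigenvalues λ = -2 ± 4i (complex conjugate pair).
For λ=-2+4i: an eigenvector is (1,1) - i(-3,-2) = (1 + 3i, 1 + 2i).
A real fundamental pair from Re and Im of e^((-2+4i)t)v: X_1 = e^(-2t)(cos(4t)·(1,1) + sin(4t)·(-3,-2)), X_2 = e^(-2t)(sin(4t)·(1,1) - cos(4t)·(-3,-2)).
General solution: c_1X_1 + c_2X_2.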